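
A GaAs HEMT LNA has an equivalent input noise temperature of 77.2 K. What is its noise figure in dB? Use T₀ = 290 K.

1.03 dB

F = 1 + T_e/T₀ = 1 + 77.2/290 = 1.26621
NF = 10 log₁₀(1.26621) = 1.03 dB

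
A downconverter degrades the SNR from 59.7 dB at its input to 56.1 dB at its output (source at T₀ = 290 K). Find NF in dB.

NF (dB) = SNR_in(dB) − SNR_out(dB) when the source is at T₀
NF = 59.7 − 56.1 = 3.6 dB

3.6 dB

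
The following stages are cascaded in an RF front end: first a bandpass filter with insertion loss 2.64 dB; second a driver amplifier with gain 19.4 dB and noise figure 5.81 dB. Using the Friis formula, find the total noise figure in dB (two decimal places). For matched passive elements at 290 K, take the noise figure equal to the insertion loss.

8.45 dB

Convert to linear (a loss of L dB is a gain of −L dB): F_i = 10^(NF_i/10), G_i = 10^(G_i,dB/10)
  Stage 1: F_1 = 10^(2.64/10) = 1.837, G_1 = 10^(−2.64/10) = 0.5445
  Stage 2: F_2 = 10^(5.81/10) = 3.811, G_2 = 10^(19.4/10) = 87.10
Friis cascade:
  F = 1.837 + (3.811 − 1)/0.5445 = 6.998
NF = 10 log₁₀(6.998) = 8.45 dB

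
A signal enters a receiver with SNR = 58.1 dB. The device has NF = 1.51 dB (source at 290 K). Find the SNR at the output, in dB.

56.59 dB

By definition F = SNR_in/SNR_out, so in dB: SNR_out = SNR_in − NF
SNR_out = 58.1 − 1.51 = 56.59 dB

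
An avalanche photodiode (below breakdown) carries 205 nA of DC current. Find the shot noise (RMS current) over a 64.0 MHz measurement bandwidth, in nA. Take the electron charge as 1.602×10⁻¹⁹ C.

I_n = √(2qI·B)
2qI·B = 2 × 1.602×10⁻¹⁹ × 2.05×10⁻⁷ × 6.40×10⁷ = 4.20×10⁻¹⁸ A²
I_n = √(4.20×10⁻¹⁸) = 2.05×10⁻⁹ A = 2.05 nA

2.05 nA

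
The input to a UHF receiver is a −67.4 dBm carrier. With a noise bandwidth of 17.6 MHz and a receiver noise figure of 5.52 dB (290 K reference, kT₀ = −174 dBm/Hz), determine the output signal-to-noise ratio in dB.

Noise floor: N = −174 + 10 log₁₀(B) + NF
10 log₁₀(1.76×10⁷) = 72.46 dB
N = −174 + 72.46 + 5.52 = −96.02 dBm
SNR = P_sig − N = −67.4 − (−96.02) = 28.62 dB → 28.6 dB

28.6 dB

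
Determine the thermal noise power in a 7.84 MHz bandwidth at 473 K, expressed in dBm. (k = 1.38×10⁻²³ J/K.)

P_n = kTB = 1.38×10⁻²³ × 473 × 7.84×10⁶ = 5.12×10⁻¹⁴ W
In dBm: 10 log₁₀(5.12×10⁻¹⁴ / 10⁻³) = −102.9 dBm

−102.9 dBm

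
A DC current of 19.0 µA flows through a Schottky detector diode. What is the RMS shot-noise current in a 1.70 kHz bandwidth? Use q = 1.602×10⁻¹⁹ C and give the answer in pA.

I_n = √(2qI·B)
2qI·B = 2 × 1.602×10⁻¹⁹ × 1.90×10⁻⁵ × 1.70×10³ = 1.03×10⁻²⁰ A²
I_n = √(1.03×10⁻²⁰) = 1.02×10⁻¹⁰ A = 102 pA

102 pA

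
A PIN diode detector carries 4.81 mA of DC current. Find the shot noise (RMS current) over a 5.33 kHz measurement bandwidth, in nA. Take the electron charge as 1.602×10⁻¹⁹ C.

I_n = √(2qI·B)
2qI·B = 2 × 1.602×10⁻¹⁹ × 4.81×10⁻³ × 5.33×10³ = 8.21×10⁻¹⁸ A²
I_n = √(8.21×10⁻¹⁸) = 2.87×10⁻⁹ A = 2.87 nA

2.87 nA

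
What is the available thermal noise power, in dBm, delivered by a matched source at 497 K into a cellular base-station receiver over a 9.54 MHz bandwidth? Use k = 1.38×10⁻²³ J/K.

−101.8 dBm

P_n = kTB = 1.38×10⁻²³ × 497 × 9.54×10⁶ = 6.54×10⁻¹⁴ W
In dBm: 10 log₁₀(6.54×10⁻¹⁴ / 10⁻³) = −101.8 dBm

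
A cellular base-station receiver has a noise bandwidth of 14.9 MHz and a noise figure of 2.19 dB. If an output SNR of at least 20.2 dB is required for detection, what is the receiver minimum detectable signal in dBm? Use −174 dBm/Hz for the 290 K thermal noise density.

Sensitivity = −174 + 10 log₁₀(B) + NF + SNR_min
= −174 + 71.73 + 2.19 + 20.2
= −79.88 dBm → −79.9 dBm

−79.9 dBm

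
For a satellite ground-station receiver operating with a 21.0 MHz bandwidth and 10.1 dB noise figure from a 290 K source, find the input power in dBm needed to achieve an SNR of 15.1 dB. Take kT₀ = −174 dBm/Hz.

Sensitivity = −174 + 10 log₁₀(B) + NF + SNR_min
= −174 + 73.22 + 10.1 + 15.1
= −75.58 dBm → −75.6 dBm

−75.6 dBm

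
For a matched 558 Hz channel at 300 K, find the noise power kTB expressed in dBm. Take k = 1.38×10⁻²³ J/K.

P_n = kTB = 1.38×10⁻²³ × 300 × 5.58×10² = 2.31×10⁻¹⁸ W
In dBm: 10 log₁₀(2.31×10⁻¹⁸ / 10⁻³) = −146.4 dBm

−146.4 dBm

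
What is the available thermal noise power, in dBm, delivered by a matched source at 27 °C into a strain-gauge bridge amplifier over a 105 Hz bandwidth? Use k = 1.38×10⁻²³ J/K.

T = 27 °C + 273.15 = 300.15 K
P_n = kTB = 1.38×10⁻²³ × 300.15 × 1.05×10² = 4.35×10⁻¹⁹ W
In dBm: 10 log₁₀(4.35×10⁻¹⁹ / 10⁻³) = −153.6 dBm

−153.6 dBm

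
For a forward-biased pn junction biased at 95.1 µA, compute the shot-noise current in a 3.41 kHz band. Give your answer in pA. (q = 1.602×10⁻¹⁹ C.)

I_n = √(2qI·B)
2qI·B = 2 × 1.602×10⁻¹⁹ × 9.51×10⁻⁵ × 3.41×10³ = 1.04×10⁻¹⁹ A²
I_n = √(1.04×10⁻¹⁹) = 3.22×10⁻¹⁰ A = 322 pA

322 pA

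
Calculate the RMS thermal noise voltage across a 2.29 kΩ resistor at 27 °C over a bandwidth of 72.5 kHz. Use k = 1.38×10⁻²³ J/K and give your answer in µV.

1.66 µV

T = 27 °C + 273.15 = 300.15 K
V_n = √(4kTRB)
4kTRB = 4 × 1.38×10⁻²³ × 300.15 × 2.29×10³ × 7.25×10⁴ = 2.75×10⁻¹² V²
V_n = √(2.75×10⁻¹²) = 1.66×10⁻⁶ V = 1.66 µV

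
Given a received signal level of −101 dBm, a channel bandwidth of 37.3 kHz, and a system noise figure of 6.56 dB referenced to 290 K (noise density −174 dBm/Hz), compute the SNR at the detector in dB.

Noise floor: N = −174 + 10 log₁₀(B) + NF
10 log₁₀(3.73×10⁴) = 45.72 dB
N = −174 + 45.72 + 6.56 = −121.72 dBm
SNR = P_sig − N = −101 − (−121.72) = 20.72 dB → 20.7 dB

20.7 dB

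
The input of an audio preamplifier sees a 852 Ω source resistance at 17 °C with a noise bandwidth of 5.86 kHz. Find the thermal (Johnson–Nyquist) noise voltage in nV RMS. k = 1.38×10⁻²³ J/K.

283 nV

T = 17 °C + 273.15 = 290.15 K
V_n = √(4kTRB)
4kTRB = 4 × 1.38×10⁻²³ × 290.15 × 8.52×10² × 5.86×10³ = 8.00×10⁻¹⁴ V²
V_n = √(8.00×10⁻¹⁴) = 2.83×10⁻⁷ V = 283 nV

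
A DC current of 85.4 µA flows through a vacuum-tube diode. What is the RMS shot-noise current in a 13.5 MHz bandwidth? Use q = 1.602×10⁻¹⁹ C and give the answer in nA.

I_n = √(2qI·B)
2qI·B = 2 × 1.602×10⁻¹⁹ × 8.54×10⁻⁵ × 1.35×10⁷ = 3.69×10⁻¹⁶ A²
I_n = √(3.69×10⁻¹⁶) = 1.92×10⁻⁸ A = 19.2 nA

19.2 nA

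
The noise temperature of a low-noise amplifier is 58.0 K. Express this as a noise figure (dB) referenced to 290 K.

F = 1 + T_e/T₀ = 1 + 58.0/290 = 1.2
NF = 10 log₁₀(1.2) = 0.792 dB

0.792 dB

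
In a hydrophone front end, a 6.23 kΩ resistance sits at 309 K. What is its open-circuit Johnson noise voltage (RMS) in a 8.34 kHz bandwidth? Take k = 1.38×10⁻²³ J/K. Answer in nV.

V_n = √(4kTRB)
4kTRB = 4 × 1.38×10⁻²³ × 309 × 6.23×10³ × 8.34×10³ = 8.86×10⁻¹³ V²
V_n = √(8.86×10⁻¹³) = 9.41×10⁻⁷ V = 941 nV

941 nV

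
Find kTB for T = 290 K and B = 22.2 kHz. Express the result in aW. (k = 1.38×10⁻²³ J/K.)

P_n = kTB = 1.38×10⁻²³ × 290 × 2.22×10⁴ = 8.88×10⁻¹⁷ W = 88.8 aW

88.8 aW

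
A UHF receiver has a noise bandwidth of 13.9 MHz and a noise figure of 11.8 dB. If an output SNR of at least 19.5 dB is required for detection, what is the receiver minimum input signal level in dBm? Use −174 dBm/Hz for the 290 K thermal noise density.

Sensitivity = −174 + 10 log₁₀(B) + NF + SNR_min
= −174 + 71.43 + 11.8 + 19.5
= −71.27 dBm → −71.3 dBm

−71.3 dBm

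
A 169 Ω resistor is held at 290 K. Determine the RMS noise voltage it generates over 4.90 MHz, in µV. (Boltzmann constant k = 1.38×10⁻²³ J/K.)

V_n = √(4kTRB)
4kTRB = 4 × 1.38×10⁻²³ × 290 × 1.69×10² × 4.90×10⁶ = 1.33×10⁻¹¹ V²
V_n = √(1.33×10⁻¹¹) = 3.64×10⁻⁶ V = 3.64 µV

3.64 µV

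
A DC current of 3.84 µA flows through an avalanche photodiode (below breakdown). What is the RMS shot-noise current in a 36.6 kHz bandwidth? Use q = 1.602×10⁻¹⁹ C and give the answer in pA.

I_n = √(2qI·B)
2qI·B = 2 × 1.602×10⁻¹⁹ × 3.84×10⁻⁶ × 3.66×10⁴ = 4.50×10⁻²⁰ A²
I_n = √(4.50×10⁻²⁰) = 2.12×10⁻¹⁰ A = 212 pA

212 pA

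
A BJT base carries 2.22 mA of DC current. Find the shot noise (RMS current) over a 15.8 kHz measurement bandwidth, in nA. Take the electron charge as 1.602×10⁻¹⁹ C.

3.35 nA

I_n = √(2qI·B)
2qI·B = 2 × 1.602×10⁻¹⁹ × 2.22×10⁻³ × 1.58×10⁴ = 1.12×10⁻¹⁷ A²
I_n = √(1.12×10⁻¹⁷) = 3.35×10⁻⁹ A = 3.35 nA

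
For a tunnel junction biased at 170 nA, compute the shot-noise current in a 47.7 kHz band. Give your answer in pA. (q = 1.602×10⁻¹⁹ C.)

I_n = √(2qI·B)
2qI·B = 2 × 1.602×10⁻¹⁹ × 1.70×10⁻⁷ × 4.77×10⁴ = 2.60×10⁻²¹ A²
I_n = √(2.60×10⁻²¹) = 5.10×10⁻¹¹ A = 51.0 pA

51.0 pA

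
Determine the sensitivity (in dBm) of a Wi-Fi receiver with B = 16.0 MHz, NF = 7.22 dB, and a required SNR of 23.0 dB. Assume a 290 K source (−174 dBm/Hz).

−71.7 dBm

Sensitivity = −174 + 10 log₁₀(B) + NF + SNR_min
= −174 + 72.04 + 7.22 + 23.0
= −71.74 dBm → −71.7 dBm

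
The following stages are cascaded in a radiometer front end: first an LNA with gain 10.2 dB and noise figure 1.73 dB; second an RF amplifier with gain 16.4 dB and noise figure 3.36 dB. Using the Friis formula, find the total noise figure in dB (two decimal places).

2.04 dB

Convert to linear (a loss of L dB is a gain of −L dB): F_i = 10^(NF_i/10), G_i = 10^(G_i,dB/10)
  Stage 1: F_1 = 10^(1.73/10) = 1.489, G_1 = 10^(10.2/10) = 10.47
  Stage 2: F_2 = 10^(3.36/10) = 2.168, G_2 = 10^(16.4/10) = 43.65
Friis cascade:
  F = 1.489 + (2.168 − 1)/10.47 = 1.601
NF = 10 log₁₀(1.601) = 2.04 dB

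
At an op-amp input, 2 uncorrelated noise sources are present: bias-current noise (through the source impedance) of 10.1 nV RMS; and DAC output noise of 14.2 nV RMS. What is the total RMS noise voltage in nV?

17.4 nV

Uncorrelated sources add in power (mean-square): V_tot = √(ΣV_i²)
V_tot = √[(1.01×10⁻⁸)² + (1.42×10⁻⁸)²] = 1.74×10⁻⁸ V = 17.4 nV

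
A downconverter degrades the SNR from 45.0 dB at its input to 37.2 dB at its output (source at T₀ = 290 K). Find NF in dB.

7.8 dB

NF (dB) = SNR_in(dB) − SNR_out(dB) when the source is at T₀
NF = 45.0 − 37.2 = 7.8 dB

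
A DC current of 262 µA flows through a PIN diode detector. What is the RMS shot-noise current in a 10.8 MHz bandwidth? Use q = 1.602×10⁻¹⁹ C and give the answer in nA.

I_n = √(2qI·B)
2qI·B = 2 × 1.602×10⁻¹⁹ × 2.62×10⁻⁴ × 1.08×10⁷ = 9.07×10⁻¹⁶ A²
I_n = √(9.07×10⁻¹⁶) = 3.01×10⁻⁸ A = 30.1 nA

30.1 nA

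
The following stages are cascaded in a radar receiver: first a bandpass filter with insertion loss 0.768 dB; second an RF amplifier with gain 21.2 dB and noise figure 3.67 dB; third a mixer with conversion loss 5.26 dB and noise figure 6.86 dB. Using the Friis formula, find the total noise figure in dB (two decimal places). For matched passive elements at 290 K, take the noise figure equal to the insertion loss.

Convert to linear (a loss of L dB is a gain of −L dB): F_i = 10^(NF_i/10), G_i = 10^(G_i,dB/10)
  Stage 1: F_1 = 10^(0.768/10) = 1.193, G_1 = 10^(−0.768/10) = 0.8379
  Stage 2: F_2 = 10^(3.67/10) = 2.328, G_2 = 10^(21.2/10) = 131.8
  Stage 3: F_3 = 10^(6.86/10) = 4.853, G_3 = 10^(−5.26/10) = 0.2979
Friis cascade:
  F = 1.193 + (2.328 − 1)/0.8379 + (4.853 − 1)/110.5 = 2.813
NF = 10 log₁₀(2.813) = 4.49 dB

4.49 dB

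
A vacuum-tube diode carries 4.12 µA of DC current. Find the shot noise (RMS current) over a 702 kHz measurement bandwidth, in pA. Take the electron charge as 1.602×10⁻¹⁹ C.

I_n = √(2qI·B)
2qI·B = 2 × 1.602×10⁻¹⁹ × 4.12×10⁻⁶ × 7.02×10⁵ = 9.27×10⁻¹⁹ A²
I_n = √(9.27×10⁻¹⁹) = 9.63×10⁻¹⁰ A = 963 pA

963 pA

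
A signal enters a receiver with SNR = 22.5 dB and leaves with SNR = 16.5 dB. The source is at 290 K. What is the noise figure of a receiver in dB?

6.0 dB

NF (dB) = SNR_in(dB) − SNR_out(dB) when the source is at T₀
NF = 22.5 − 16.5 = 6.0 dB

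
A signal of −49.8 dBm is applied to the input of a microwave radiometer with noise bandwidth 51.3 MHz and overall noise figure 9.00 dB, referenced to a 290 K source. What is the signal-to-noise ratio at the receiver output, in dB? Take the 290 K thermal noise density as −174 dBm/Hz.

Noise floor: N = −174 + 10 log₁₀(B) + NF
10 log₁₀(5.13×10⁷) = 77.1 dB
N = −174 + 77.1 + 9.00 = −87.90 dBm
SNR = P_sig − N = −49.8 − (−87.90) = 38.10 dB → 38.1 dB

38.1 dB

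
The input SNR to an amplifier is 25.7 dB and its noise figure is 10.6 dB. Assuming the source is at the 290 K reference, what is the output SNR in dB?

15.1 dB

By definition F = SNR_in/SNR_out, so in dB: SNR_out = SNR_in − NF
SNR_out = 25.7 − 10.6 = 15.1 dB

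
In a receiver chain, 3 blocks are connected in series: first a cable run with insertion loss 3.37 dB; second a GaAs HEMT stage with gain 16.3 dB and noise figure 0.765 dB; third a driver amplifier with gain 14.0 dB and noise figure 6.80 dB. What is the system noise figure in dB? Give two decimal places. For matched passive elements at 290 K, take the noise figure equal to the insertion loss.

4.45 dB

Convert to linear (a loss of L dB is a gain of −L dB): F_i = 10^(NF_i/10), G_i = 10^(G_i,dB/10)
  Stage 1: F_1 = 10^(3.37/10) = 2.173, G_1 = 10^(−3.37/10) = 0.4603
  Stage 2: F_2 = 10^(0.765/10) = 1.193, G_2 = 10^(16.3/10) = 42.66
  Stage 3: F_3 = 10^(6.80/10) = 4.786, G_3 = 10^(14.0/10) = 25.12
Friis cascade:
  F = 2.173 + (1.193 − 1)/0.4603 + (4.786 − 1)/19.63 = 2.784
NF = 10 log₁₀(2.784) = 4.45 dB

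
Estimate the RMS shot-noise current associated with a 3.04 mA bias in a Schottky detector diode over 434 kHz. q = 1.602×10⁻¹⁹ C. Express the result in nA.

I_n = √(2qI·B)
2qI·B = 2 × 1.602×10⁻¹⁹ × 3.04×10⁻³ × 4.34×10⁵ = 4.23×10⁻¹⁶ A²
I_n = √(4.23×10⁻¹⁶) = 2.06×10⁻⁸ A = 20.6 nA

20.6 nA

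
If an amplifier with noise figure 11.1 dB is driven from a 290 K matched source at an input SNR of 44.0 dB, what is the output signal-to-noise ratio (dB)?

32.9 dB

By definition F = SNR_in/SNR_out, so in dB: SNR_out = SNR_in − NF
SNR_out = 44.0 − 11.1 = 32.9 dB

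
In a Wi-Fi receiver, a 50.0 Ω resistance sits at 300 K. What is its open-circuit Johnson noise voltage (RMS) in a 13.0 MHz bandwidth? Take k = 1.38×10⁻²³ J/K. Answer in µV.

3.28 µV

V_n = √(4kTRB)
4kTRB = 4 × 1.38×10⁻²³ × 300 × 5.00×10¹ × 1.30×10⁷ = 1.08×10⁻¹¹ V²
V_n = √(1.08×10⁻¹¹) = 3.28×10⁻⁶ V = 3.28 µV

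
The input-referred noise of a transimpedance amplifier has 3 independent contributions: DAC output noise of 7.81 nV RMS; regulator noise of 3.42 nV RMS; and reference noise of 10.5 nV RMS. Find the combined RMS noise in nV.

Uncorrelated sources add in power (mean-square): V_tot = √(ΣV_i²)
V_tot = √[(7.81×10⁻⁹)² + (3.42×10⁻⁹)² + (1.05×10⁻⁸)²] = 1.35×10⁻⁸ V = 13.5 nV

13.5 nV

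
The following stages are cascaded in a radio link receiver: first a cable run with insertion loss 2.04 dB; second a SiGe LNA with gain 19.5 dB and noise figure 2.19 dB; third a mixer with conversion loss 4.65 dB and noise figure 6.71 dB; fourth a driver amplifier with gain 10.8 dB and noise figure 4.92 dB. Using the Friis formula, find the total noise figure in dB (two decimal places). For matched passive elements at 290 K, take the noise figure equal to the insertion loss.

Convert to linear (a loss of L dB is a gain of −L dB): F_i = 10^(NF_i/10), G_i = 10^(G_i,dB/10)
  Stage 1: F_1 = 10^(2.04/10) = 1.600, G_1 = 10^(−2.04/10) = 0.6252
  Stage 2: F_2 = 10^(2.19/10) = 1.656, G_2 = 10^(19.5/10) = 89.13
  Stage 3: F_3 = 10^(6.71/10) = 4.688, G_3 = 10^(−4.65/10) = 0.3428
  Stage 4: F_4 = 10^(4.92/10) = 3.105, G_4 = 10^(10.8/10) = 12.02
Friis cascade:
  F = 1.600 + (1.656 − 1)/0.6252 + (4.688 − 1)/55.72 + (3.105 − 1)/19.10 = 2.825
NF = 10 log₁₀(2.825) = 4.51 dB

4.51 dB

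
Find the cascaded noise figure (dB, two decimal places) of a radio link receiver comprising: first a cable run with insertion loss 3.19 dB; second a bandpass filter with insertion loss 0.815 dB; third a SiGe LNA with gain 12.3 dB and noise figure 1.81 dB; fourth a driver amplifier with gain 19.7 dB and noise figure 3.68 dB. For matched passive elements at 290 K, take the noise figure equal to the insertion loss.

6.03 dB

Convert to linear (a loss of L dB is a gain of −L dB): F_i = 10^(NF_i/10), G_i = 10^(G_i,dB/10)
  Stage 1: F_1 = 10^(3.19/10) = 2.084, G_1 = 10^(−3.19/10) = 0.4797
  Stage 2: F_2 = 10^(0.815/10) = 1.206, G_2 = 10^(−0.815/10) = 0.8289
  Stage 3: F_3 = 10^(1.81/10) = 1.517, G_3 = 10^(12.3/10) = 16.98
  Stage 4: F_4 = 10^(3.68/10) = 2.333, G_4 = 10^(19.7/10) = 93.33
Friis cascade:
  F = 2.084 + (1.206 − 1)/0.4797 + (1.517 − 1)/0.3976 + (2.333 − 1)/6.753 = 4.013
NF = 10 log₁₀(4.013) = 6.03 dB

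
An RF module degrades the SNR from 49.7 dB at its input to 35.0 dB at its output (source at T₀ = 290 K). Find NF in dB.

NF (dB) = SNR_in(dB) − SNR_out(dB) when the source is at T₀
NF = 49.7 − 35.0 = 14.7 dB

14.7 dB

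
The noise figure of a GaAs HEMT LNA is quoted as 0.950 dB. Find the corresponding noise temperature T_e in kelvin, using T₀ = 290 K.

F = 10^(0.950/10) = 1.24451
T_e = (F − 1)·T₀ = (1.24451 − 1) × 290 = 70.9 K

70.9 K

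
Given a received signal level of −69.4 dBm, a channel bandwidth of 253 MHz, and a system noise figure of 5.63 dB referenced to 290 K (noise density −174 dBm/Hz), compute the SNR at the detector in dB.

Noise floor: N = −174 + 10 log₁₀(B) + NF
10 log₁₀(2.53×10⁸) = 84.03 dB
N = −174 + 84.03 + 5.63 = −84.34 dBm
SNR = P_sig − N = −69.4 − (−84.34) = 14.94 dB → 14.9 dB

14.9 dB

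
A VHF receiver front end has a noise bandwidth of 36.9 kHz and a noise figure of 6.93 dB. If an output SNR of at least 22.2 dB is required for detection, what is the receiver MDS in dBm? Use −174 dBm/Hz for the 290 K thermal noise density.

Sensitivity = −174 + 10 log₁₀(B) + NF + SNR_min
= −174 + 45.67 + 6.93 + 22.2
= −99.20 dBm → −99.2 dBm

−99.2 dBm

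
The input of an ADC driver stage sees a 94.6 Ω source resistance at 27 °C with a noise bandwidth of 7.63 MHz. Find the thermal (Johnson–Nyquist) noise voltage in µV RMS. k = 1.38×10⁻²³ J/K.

T = 27 °C + 273.15 = 300.15 K
V_n = √(4kTRB)
4kTRB = 4 × 1.38×10⁻²³ × 300.15 × 9.46×10¹ × 7.63×10⁶ = 1.20×10⁻¹¹ V²
V_n = √(1.20×10⁻¹¹) = 3.46×10⁻⁶ V = 3.46 µV

3.46 µV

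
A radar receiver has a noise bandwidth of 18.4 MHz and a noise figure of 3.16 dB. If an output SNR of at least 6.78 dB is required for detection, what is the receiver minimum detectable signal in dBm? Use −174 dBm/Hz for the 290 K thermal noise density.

Sensitivity = −174 + 10 log₁₀(B) + NF + SNR_min
= −174 + 72.65 + 3.16 + 6.78
= −91.41 dBm → −91.4 dBm

−91.4 dBm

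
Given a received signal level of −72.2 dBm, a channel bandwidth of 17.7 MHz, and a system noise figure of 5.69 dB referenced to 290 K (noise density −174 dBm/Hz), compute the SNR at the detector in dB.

23.6 dB

Noise floor: N = −174 + 10 log₁₀(B) + NF
10 log₁₀(1.77×10⁷) = 72.48 dB
N = −174 + 72.48 + 5.69 = −95.83 dBm
SNR = P_sig − N = −72.2 − (−95.83) = 23.63 dB → 23.6 dB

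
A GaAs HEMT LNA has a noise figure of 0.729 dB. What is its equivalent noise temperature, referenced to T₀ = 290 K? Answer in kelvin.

F = 10^(0.729/10) = 1.18277
T_e = (F − 1)·T₀ = (1.18277 − 1) × 290 = 53.0 K

53.0 K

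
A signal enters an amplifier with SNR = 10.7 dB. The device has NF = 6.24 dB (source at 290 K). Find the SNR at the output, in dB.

4.46 dB

By definition F = SNR_in/SNR_out, so in dB: SNR_out = SNR_in − NF
SNR_out = 10.7 − 6.24 = 4.46 dB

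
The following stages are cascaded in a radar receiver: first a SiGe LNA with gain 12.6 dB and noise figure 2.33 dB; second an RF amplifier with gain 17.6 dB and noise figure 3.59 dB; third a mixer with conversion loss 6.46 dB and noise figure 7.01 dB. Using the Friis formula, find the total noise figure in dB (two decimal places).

Convert to linear (a loss of L dB is a gain of −L dB): F_i = 10^(NF_i/10), G_i = 10^(G_i,dB/10)
  Stage 1: F_1 = 10^(2.33/10) = 1.710, G_1 = 10^(12.6/10) = 18.20
  Stage 2: F_2 = 10^(3.59/10) = 2.286, G_2 = 10^(17.6/10) = 57.54
  Stage 3: F_3 = 10^(7.01/10) = 5.023, G_3 = 10^(−6.46/10) = 0.2259
Friis cascade:
  F = 1.710 + (2.286 − 1)/18.20 + (5.023 − 1)/1047 = 1.785
NF = 10 log₁₀(1.785) = 2.52 dB

2.52 dB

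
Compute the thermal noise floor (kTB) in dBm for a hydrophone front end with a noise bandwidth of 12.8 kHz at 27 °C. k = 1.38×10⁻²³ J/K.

T = 27 °C + 273.15 = 300.15 K
P_n = kTB = 1.38×10⁻²³ × 300.15 × 1.28×10⁴ = 5.30×10⁻¹⁷ W
In dBm: 10 log₁₀(5.30×10⁻¹⁷ / 10⁻³) = −132.8 dBm

−132.8 dBm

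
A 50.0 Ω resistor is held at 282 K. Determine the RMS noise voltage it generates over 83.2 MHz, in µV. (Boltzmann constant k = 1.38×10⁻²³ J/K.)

8.05 µV

V_n = √(4kTRB)
4kTRB = 4 × 1.38×10⁻²³ × 282 × 5.00×10¹ × 8.32×10⁷ = 6.48×10⁻¹¹ V²
V_n = √(6.48×10⁻¹¹) = 8.05×10⁻⁶ V = 8.05 µV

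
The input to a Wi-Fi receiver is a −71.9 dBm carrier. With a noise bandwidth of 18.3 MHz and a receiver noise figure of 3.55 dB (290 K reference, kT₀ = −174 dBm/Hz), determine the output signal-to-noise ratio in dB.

25.9 dB

Noise floor: N = −174 + 10 log₁₀(B) + NF
10 log₁₀(1.83×10⁷) = 72.62 dB
N = −174 + 72.62 + 3.55 = −97.83 dBm
SNR = P_sig − N = −71.9 − (−97.83) = 25.93 dB → 25.9 dB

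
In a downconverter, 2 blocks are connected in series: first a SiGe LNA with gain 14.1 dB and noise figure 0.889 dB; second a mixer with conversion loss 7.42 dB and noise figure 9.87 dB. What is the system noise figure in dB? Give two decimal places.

1.95 dB

Convert to linear (a loss of L dB is a gain of −L dB): F_i = 10^(NF_i/10), G_i = 10^(G_i,dB/10)
  Stage 1: F_1 = 10^(0.889/10) = 1.227, G_1 = 10^(14.1/10) = 25.70
  Stage 2: F_2 = 10^(9.87/10) = 9.705, G_2 = 10^(−7.42/10) = 0.1811
Friis cascade:
  F = 1.227 + (9.705 − 1)/25.70 = 1.566
NF = 10 log₁₀(1.566) = 1.95 dB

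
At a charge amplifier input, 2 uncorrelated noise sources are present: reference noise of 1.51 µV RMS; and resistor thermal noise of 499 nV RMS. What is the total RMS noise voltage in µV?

1.59 µV

Uncorrelated sources add in power (mean-square): V_tot = √(ΣV_i²)
V_tot = √[(1.51×10⁻⁶)² + (4.99×10⁻⁷)²] = 1.59×10⁻⁶ V = 1.59 µV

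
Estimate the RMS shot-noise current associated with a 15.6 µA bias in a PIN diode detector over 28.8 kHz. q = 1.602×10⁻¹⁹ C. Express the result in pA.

379 pA

I_n = √(2qI·B)
2qI·B = 2 × 1.602×10⁻¹⁹ × 1.56×10⁻⁵ × 2.88×10⁴ = 1.44×10⁻¹⁹ A²
I_n = √(1.44×10⁻¹⁹) = 3.79×10⁻¹⁰ A = 379 pA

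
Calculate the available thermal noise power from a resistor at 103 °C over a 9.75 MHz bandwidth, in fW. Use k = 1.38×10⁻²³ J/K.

50.6 fW

T = 103 °C + 273.15 = 376.15 K
P_n = kTB = 1.38×10⁻²³ × 376.15 × 9.75×10⁶ = 5.06×10⁻¹⁴ W = 50.6 fW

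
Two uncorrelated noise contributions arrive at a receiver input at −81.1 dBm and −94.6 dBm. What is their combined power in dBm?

−80.9 dBm

Convert to linear, add, convert back:
P₁ = 7.76×10⁻¹² W, P₂ = 3.47×10⁻¹³ W
P_tot = 8.11×10⁻¹² W → 10 log₁₀(P_tot / 10⁻³) = −80.9 dBm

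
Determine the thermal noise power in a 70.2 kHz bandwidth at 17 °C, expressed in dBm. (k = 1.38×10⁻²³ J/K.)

T = 17 °C + 273.15 = 290.15 K
P_n = kTB = 1.38×10⁻²³ × 290.15 × 7.02×10⁴ = 2.81×10⁻¹⁶ W
In dBm: 10 log₁₀(2.81×10⁻¹⁶ / 10⁻³) = −125.5 dBm

−125.5 dBm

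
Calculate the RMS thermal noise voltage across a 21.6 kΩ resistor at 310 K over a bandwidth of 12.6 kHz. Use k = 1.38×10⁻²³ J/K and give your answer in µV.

V_n = √(4kTRB)
4kTRB = 4 × 1.38×10⁻²³ × 310 × 2.16×10⁴ × 1.26×10⁴ = 4.66×10⁻¹² V²
V_n = √(4.66×10⁻¹²) = 2.16×10⁻⁶ V = 2.16 µV

2.16 µV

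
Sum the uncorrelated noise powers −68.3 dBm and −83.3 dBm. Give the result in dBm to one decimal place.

−68.2 dBm

Convert to linear, add, convert back:
P₁ = 1.48×10⁻¹⁰ W, P₂ = 4.68×10⁻¹² W
P_tot = 1.53×10⁻¹⁰ W → 10 log₁₀(P_tot / 10⁻³) = −68.2 dBm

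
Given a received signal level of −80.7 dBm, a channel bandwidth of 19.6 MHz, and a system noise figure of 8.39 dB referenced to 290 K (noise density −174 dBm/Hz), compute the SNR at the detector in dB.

Noise floor: N = −174 + 10 log₁₀(B) + NF
10 log₁₀(1.96×10⁷) = 72.92 dB
N = −174 + 72.92 + 8.39 = −92.69 dBm
SNR = P_sig − N = −80.7 − (−92.69) = 11.99 dB → 12.0 dB

12.0 dB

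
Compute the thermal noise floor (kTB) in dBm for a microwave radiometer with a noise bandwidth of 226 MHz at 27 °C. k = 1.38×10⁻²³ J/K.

−90.3 dBm

T = 27 °C + 273.15 = 300.15 K
P_n = kTB = 1.38×10⁻²³ × 300.15 × 2.26×10⁸ = 9.36×10⁻¹³ W
In dBm: 10 log₁₀(9.36×10⁻¹³ / 10⁻³) = −90.3 dBm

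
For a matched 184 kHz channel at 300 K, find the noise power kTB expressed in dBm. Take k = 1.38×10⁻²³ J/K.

−121.2 dBm

P_n = kTB = 1.38×10⁻²³ × 300 × 1.84×10⁵ = 7.62×10⁻¹⁶ W
In dBm: 10 log₁₀(7.62×10⁻¹⁶ / 10⁻³) = −121.2 dBm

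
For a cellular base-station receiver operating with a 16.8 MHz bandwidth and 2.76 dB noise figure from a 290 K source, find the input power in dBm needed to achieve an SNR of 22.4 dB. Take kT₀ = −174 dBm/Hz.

−76.6 dBm

Sensitivity = −174 + 10 log₁₀(B) + NF + SNR_min
= −174 + 72.25 + 2.76 + 22.4
= −76.59 dBm → −76.6 dBm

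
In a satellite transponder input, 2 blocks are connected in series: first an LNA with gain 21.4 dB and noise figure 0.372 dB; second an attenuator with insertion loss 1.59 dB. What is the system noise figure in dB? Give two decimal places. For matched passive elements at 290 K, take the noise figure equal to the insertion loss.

Convert to linear (a loss of L dB is a gain of −L dB): F_i = 10^(NF_i/10), G_i = 10^(G_i,dB/10)
  Stage 1: F_1 = 10^(0.372/10) = 1.089, G_1 = 10^(21.4/10) = 138.0
  Stage 2: F_2 = 10^(1.59/10) = 1.442, G_2 = 10^(−1.59/10) = 0.6934
Friis cascade:
  F = 1.089 + (1.442 − 1)/138.0 = 1.093
NF = 10 log₁₀(1.093) = 0.38 dB

0.38 dB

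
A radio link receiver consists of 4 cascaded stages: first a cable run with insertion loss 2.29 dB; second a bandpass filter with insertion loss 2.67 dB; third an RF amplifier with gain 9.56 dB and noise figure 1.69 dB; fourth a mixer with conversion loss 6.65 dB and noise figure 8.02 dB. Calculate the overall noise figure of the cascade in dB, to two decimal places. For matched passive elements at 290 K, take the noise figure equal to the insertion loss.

8.11 dB

Convert to linear (a loss of L dB is a gain of −L dB): F_i = 10^(NF_i/10), G_i = 10^(G_i,dB/10)
  Stage 1: F_1 = 10^(2.29/10) = 1.694, G_1 = 10^(−2.29/10) = 0.5902
  Stage 2: F_2 = 10^(2.67/10) = 1.849, G_2 = 10^(−2.67/10) = 0.5408
  Stage 3: F_3 = 10^(1.69/10) = 1.476, G_3 = 10^(9.56/10) = 9.036
  Stage 4: F_4 = 10^(8.02/10) = 6.339, G_4 = 10^(−6.65/10) = 0.2163
Friis cascade:
  F = 1.694 + (1.849 − 1)/0.5902 + (1.476 − 1)/0.3192 + (6.339 − 1)/2.884 = 6.475
NF = 10 log₁₀(6.475) = 8.11 dB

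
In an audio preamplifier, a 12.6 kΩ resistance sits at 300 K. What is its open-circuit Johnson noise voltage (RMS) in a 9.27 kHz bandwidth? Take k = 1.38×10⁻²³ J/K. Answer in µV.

1.39 µV

V_n = √(4kTRB)
4kTRB = 4 × 1.38×10⁻²³ × 300 × 1.26×10⁴ × 9.27×10³ = 1.93×10⁻¹² V²
V_n = √(1.93×10⁻¹²) = 1.39×10⁻⁶ V = 1.39 µV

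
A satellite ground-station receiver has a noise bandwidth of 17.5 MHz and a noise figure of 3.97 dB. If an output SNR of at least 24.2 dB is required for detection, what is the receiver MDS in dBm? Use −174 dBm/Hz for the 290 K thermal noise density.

Sensitivity = −174 + 10 log₁₀(B) + NF + SNR_min
= −174 + 72.43 + 3.97 + 24.2
= −73.40 dBm → −73.4 dBm

−73.4 dBm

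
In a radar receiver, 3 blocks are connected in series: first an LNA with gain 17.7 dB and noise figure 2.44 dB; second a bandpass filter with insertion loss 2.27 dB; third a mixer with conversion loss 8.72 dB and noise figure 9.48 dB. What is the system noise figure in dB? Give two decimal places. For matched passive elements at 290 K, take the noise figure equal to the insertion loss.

2.99 dB

Convert to linear (a loss of L dB is a gain of −L dB): F_i = 10^(NF_i/10), G_i = 10^(G_i,dB/10)
  Stage 1: F_1 = 10^(2.44/10) = 1.754, G_1 = 10^(17.7/10) = 58.88
  Stage 2: F_2 = 10^(2.27/10) = 1.687, G_2 = 10^(−2.27/10) = 0.5929
  Stage 3: F_3 = 10^(9.48/10) = 8.872, G_3 = 10^(−8.72/10) = 0.1343
Friis cascade:
  F = 1.754 + (1.687 − 1)/58.88 + (8.872 − 1)/34.91 = 1.991
NF = 10 log₁₀(1.991) = 2.99 dB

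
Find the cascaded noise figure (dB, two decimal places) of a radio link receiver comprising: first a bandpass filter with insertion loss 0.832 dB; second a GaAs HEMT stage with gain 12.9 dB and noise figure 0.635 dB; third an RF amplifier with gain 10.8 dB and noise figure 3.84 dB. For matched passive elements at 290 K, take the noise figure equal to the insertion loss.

1.73 dB

Convert to linear (a loss of L dB is a gain of −L dB): F_i = 10^(NF_i/10), G_i = 10^(G_i,dB/10)
  Stage 1: F_1 = 10^(0.832/10) = 1.211, G_1 = 10^(−0.832/10) = 0.8257
  Stage 2: F_2 = 10^(0.635/10) = 1.157, G_2 = 10^(12.9/10) = 19.50
  Stage 3: F_3 = 10^(3.84/10) = 2.421, G_3 = 10^(10.8/10) = 12.02
Friis cascade:
  F = 1.211 + (1.157 − 1)/0.8257 + (2.421 − 1)/16.10 = 1.490
NF = 10 log₁₀(1.490) = 1.73 dB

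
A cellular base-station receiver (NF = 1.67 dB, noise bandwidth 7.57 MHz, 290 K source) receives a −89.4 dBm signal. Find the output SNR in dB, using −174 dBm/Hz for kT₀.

Noise floor: N = −174 + 10 log₁₀(B) + NF
10 log₁₀(7.57×10⁶) = 68.79 dB
N = −174 + 68.79 + 1.67 = −103.54 dBm
SNR = P_sig − N = −89.4 − (−103.54) = 14.14 dB → 14.1 dB

14.1 dB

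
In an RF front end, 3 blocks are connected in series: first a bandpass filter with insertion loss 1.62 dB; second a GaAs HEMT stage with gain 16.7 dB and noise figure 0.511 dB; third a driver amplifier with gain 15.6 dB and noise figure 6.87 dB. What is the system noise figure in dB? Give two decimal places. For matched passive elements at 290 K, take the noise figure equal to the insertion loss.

Convert to linear (a loss of L dB is a gain of −L dB): F_i = 10^(NF_i/10), G_i = 10^(G_i,dB/10)
  Stage 1: F_1 = 10^(1.62/10) = 1.452, G_1 = 10^(−1.62/10) = 0.6887
  Stage 2: F_2 = 10^(0.511/10) = 1.125, G_2 = 10^(16.7/10) = 46.77
  Stage 3: F_3 = 10^(6.87/10) = 4.864, G_3 = 10^(15.6/10) = 36.31
Friis cascade:
  F = 1.452 + (1.125 − 1)/0.6887 + (4.864 − 1)/32.21 = 1.753
NF = 10 log₁₀(1.753) = 2.44 dB

2.44 dB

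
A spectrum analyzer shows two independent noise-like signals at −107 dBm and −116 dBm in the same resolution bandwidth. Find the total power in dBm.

−106.5 dBm

Convert to linear, add, convert back:
P₁ = 2.00×10⁻¹⁴ W, P₂ = 2.51×10⁻¹⁵ W
P_tot = 2.25×10⁻¹⁴ W → 10 log₁₀(P_tot / 10⁻³) = −106.5 dBm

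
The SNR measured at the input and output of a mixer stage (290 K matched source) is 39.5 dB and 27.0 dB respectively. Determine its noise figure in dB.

NF (dB) = SNR_in(dB) − SNR_out(dB) when the source is at T₀
NF = 39.5 − 27.0 = 12.5 dB

12.5 dB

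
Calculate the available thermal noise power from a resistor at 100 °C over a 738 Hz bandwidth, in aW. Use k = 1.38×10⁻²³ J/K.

3.80 aW

T = 100 °C + 273.15 = 373.15 K
P_n = kTB = 1.38×10⁻²³ × 373.15 × 7.38×10² = 3.80×10⁻¹⁸ W = 3.80 aW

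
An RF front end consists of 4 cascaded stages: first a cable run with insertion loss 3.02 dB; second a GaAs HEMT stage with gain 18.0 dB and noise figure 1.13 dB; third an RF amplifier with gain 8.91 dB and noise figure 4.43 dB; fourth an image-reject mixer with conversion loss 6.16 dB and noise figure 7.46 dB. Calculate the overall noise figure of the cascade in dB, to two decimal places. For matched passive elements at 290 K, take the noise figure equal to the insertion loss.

4.27 dB

Convert to linear (a loss of L dB is a gain of −L dB): F_i = 10^(NF_i/10), G_i = 10^(G_i,dB/10)
  Stage 1: F_1 = 10^(3.02/10) = 2.004, G_1 = 10^(−3.02/10) = 0.4989
  Stage 2: F_2 = 10^(1.13/10) = 1.297, G_2 = 10^(18.0/10) = 63.10
  Stage 3: F_3 = 10^(4.43/10) = 2.773, G_3 = 10^(8.91/10) = 7.780
  Stage 4: F_4 = 10^(7.46/10) = 5.572, G_4 = 10^(−6.16/10) = 0.2421
Friis cascade:
  F = 2.004 + (1.297 − 1)/0.4989 + (2.773 − 1)/31.48 + (5.572 − 1)/244.9 = 2.675
NF = 10 log₁₀(2.675) = 4.27 dB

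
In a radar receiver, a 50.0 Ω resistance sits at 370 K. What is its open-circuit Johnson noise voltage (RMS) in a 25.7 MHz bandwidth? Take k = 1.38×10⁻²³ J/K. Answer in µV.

V_n = √(4kTRB)
4kTRB = 4 × 1.38×10⁻²³ × 370 × 5.00×10¹ × 2.57×10⁷ = 2.62×10⁻¹¹ V²
V_n = √(2.62×10⁻¹¹) = 5.12×10⁻⁶ V = 5.12 µV

5.12 µV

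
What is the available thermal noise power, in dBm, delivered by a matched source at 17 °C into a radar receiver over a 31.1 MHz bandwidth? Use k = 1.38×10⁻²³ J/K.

T = 17 °C + 273.15 = 290.15 K
P_n = kTB = 1.38×10⁻²³ × 290.15 × 3.11×10⁷ = 1.25×10⁻¹³ W
In dBm: 10 log₁₀(1.25×10⁻¹³ / 10⁻³) = −99.0 dBm

−99.0 dBm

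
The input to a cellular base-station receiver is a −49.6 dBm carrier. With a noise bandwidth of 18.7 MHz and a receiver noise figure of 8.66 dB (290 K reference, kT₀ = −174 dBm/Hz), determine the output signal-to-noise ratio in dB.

Noise floor: N = −174 + 10 log₁₀(B) + NF
10 log₁₀(1.87×10⁷) = 72.72 dB
N = −174 + 72.72 + 8.66 = −92.62 dBm
SNR = P_sig − N = −49.6 − (−92.62) = 43.02 dB → 43.0 dB

43.0 dB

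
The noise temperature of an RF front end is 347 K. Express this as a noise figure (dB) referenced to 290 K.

F = 1 + T_e/T₀ = 1 + 347/290 = 2.19655
NF = 10 log₁₀(2.19655) = 3.42 dB

3.42 dB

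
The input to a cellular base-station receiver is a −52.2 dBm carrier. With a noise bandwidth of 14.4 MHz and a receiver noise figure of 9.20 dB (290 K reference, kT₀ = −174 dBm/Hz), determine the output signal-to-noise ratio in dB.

Noise floor: N = −174 + 10 log₁₀(B) + NF
10 log₁₀(1.44×10⁷) = 71.58 dB
N = −174 + 71.58 + 9.20 = −93.22 dBm
SNR = P_sig − N = −52.2 − (−93.22) = 41.02 dB → 41.0 dB

41.0 dB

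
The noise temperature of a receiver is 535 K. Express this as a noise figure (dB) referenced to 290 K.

4.54 dB

F = 1 + T_e/T₀ = 1 + 535/290 = 2.84483
NF = 10 log₁₀(2.84483) = 4.54 dB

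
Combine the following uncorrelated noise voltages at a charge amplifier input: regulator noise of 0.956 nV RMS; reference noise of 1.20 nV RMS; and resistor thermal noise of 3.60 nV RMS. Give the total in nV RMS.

3.91 nV

Uncorrelated sources add in power (mean-square): V_tot = √(ΣV_i²)
V_tot = √[(9.56×10⁻¹⁰)² + (1.20×10⁻⁹)² + (3.60×10⁻⁹)²] = 3.91×10⁻⁹ V = 3.91 nV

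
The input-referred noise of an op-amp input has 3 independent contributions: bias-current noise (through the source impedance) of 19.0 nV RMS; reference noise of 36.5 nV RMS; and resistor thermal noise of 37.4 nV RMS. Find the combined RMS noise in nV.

Uncorrelated sources add in power (mean-square): V_tot = √(ΣV_i²)
V_tot = √[(1.90×10⁻⁸)² + (3.65×10⁻⁸)² + (3.74×10⁻⁸)²] = 5.56×10⁻⁸ V = 55.6 nV

55.6 nV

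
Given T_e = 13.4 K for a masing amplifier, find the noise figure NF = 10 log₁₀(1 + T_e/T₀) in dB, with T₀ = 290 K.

F = 1 + T_e/T₀ = 1 + 13.4/290 = 1.04621
NF = 10 log₁₀(1.04621) = 0.196 dB

0.196 dB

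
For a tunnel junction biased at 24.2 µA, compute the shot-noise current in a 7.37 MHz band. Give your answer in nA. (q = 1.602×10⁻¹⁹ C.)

7.56 nA

I_n = √(2qI·B)
2qI·B = 2 × 1.602×10⁻¹⁹ × 2.42×10⁻⁵ × 7.37×10⁶ = 5.71×10⁻¹⁷ A²
I_n = √(5.71×10⁻¹⁷) = 7.56×10⁻⁹ A = 7.56 nA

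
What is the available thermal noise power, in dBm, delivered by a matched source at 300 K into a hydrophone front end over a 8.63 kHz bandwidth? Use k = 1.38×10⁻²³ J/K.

−134.5 dBm

P_n = kTB = 1.38×10⁻²³ × 300 × 8.63×10³ = 3.57×10⁻¹⁷ W
In dBm: 10 log₁₀(3.57×10⁻¹⁷ / 10⁻³) = −134.5 dBm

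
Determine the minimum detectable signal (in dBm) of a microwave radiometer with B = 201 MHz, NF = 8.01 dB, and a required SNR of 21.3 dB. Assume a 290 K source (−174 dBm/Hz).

−61.7 dBm

Sensitivity = −174 + 10 log₁₀(B) + NF + SNR_min
= −174 + 83.03 + 8.01 + 21.3
= −61.66 dBm → −61.7 dBm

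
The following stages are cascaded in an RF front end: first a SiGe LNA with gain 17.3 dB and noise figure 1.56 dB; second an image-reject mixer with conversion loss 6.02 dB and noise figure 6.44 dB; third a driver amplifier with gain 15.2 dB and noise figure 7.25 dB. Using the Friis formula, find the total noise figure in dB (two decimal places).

Convert to linear (a loss of L dB is a gain of −L dB): F_i = 10^(NF_i/10), G_i = 10^(G_i,dB/10)
  Stage 1: F_1 = 10^(1.56/10) = 1.432, G_1 = 10^(17.3/10) = 53.70
  Stage 2: F_2 = 10^(6.44/10) = 4.406, G_2 = 10^(−6.02/10) = 0.2500
  Stage 3: F_3 = 10^(7.25/10) = 5.309, G_3 = 10^(15.2/10) = 33.11
Friis cascade:
  F = 1.432 + (4.406 − 1)/53.70 + (5.309 − 1)/13.43 = 1.816
NF = 10 log₁₀(1.816) = 2.59 dB

2.59 dB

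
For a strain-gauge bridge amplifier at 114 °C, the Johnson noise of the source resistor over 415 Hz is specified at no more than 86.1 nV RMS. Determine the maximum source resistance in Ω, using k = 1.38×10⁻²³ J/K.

T = 114 °C + 273.15 = 387.15 K
Johnson–Nyquist: V_n = √(4kTRB) ⇒ R = V_n² / (4kTB)
4kTB = 4 × 1.38×10⁻²³ × 387.15 × 4.15×10² = 8.87×10⁻¹⁸
R = (8.61×10⁻⁸)² / 8.87×10⁻¹⁸ = 8.36×10² Ω = 836 Ω

836 Ω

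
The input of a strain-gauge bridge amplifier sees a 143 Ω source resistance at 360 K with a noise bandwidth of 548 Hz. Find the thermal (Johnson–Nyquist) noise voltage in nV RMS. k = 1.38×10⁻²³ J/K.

39.5 nV

V_n = √(4kTRB)
4kTRB = 4 × 1.38×10⁻²³ × 360 × 1.43×10² × 5.48×10² = 1.56×10⁻¹⁵ V²
V_n = √(1.56×10⁻¹⁵) = 3.95×10⁻⁸ V = 39.5 nV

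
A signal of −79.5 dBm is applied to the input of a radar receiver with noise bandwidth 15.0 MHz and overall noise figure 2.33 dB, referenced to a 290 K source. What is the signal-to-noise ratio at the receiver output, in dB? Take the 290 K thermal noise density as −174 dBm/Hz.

Noise floor: N = −174 + 10 log₁₀(B) + NF
10 log₁₀(1.50×10⁷) = 71.76 dB
N = −174 + 71.76 + 2.33 = −99.91 dBm
SNR = P_sig − N = −79.5 − (−99.91) = 20.41 dB → 20.4 dB

20.4 dB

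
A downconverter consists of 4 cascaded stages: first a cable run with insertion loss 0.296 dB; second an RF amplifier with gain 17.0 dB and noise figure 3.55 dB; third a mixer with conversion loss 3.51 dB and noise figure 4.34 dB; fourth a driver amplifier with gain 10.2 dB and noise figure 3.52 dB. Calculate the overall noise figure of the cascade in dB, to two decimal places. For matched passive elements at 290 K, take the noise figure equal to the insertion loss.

Convert to linear (a loss of L dB is a gain of −L dB): F_i = 10^(NF_i/10), G_i = 10^(G_i,dB/10)
  Stage 1: F_1 = 10^(0.296/10) = 1.071, G_1 = 10^(−0.296/10) = 0.9341
  Stage 2: F_2 = 10^(3.55/10) = 2.265, G_2 = 10^(17.0/10) = 50.12
  Stage 3: F_3 = 10^(4.34/10) = 2.716, G_3 = 10^(−3.51/10) = 0.4457
  Stage 4: F_4 = 10^(3.52/10) = 2.249, G_4 = 10^(10.2/10) = 10.47
Friis cascade:
  F = 1.071 + (2.265 − 1)/0.9341 + (2.716 − 1)/46.82 + (2.249 − 1)/20.86 = 2.521
NF = 10 log₁₀(2.521) = 4.02 dB

4.02 dB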